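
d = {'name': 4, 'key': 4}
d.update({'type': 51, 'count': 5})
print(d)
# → {'name': 4, 'key': 4, 'type': 51, 'count': 5}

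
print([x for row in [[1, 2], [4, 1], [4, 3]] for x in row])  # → [1, 2, 4, 1, 4, 3]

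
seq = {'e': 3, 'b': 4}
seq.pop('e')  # 3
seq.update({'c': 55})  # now {'b': 4, 'c': 55}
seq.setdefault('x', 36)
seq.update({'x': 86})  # {'b': 4, 'c': 55, 'x': 86}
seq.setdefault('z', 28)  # 28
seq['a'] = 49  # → {'b': 4, 'c': 55, 'x': 86, 'z': 28, 'a': 49}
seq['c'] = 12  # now {'b': 4, 'c': 12, 'x': 86, 'z': 28, 'a': 49}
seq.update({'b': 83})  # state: {'b': 83, 'c': 12, 'x': 86, 'z': 28, 'a': 49}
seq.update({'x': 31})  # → {'b': 83, 'c': 12, 'x': 31, 'z': 28, 'a': 49}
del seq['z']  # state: {'b': 83, 'c': 12, 'x': 31, 'a': 49}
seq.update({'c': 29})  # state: {'b': 83, 'c': 29, 'x': 31, 'a': 49}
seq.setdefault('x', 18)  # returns 31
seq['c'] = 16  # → {'b': 83, 'c': 16, 'x': 31, 'a': 49}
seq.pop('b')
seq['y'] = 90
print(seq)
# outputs {'c': 16, 'x': 31, 'a': 49, 'y': 90}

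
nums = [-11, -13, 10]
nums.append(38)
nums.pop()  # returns 38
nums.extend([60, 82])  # [-11, -13, 10, 60, 82]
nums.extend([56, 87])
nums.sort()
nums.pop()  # 87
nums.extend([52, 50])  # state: [-13, -11, 10, 56, 60, 82, 52, 50]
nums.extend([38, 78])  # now [-13, -11, 10, 56, 60, 82, 52, 50, 38, 78]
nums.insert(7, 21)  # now [-13, -11, 10, 56, 60, 82, 52, 21, 50, 38, 78]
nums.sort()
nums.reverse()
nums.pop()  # -13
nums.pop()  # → -11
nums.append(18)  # [82, 78, 60, 56, 52, 50, 38, 21, 10, 18]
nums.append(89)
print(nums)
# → [82, 78, 60, 56, 52, 50, 38, 21, 10, 18, 89]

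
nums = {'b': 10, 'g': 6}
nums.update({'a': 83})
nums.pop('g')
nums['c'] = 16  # {'b': 10, 'a': 83, 'c': 16}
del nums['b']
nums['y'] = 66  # {'a': 83, 'c': 16, 'y': 66}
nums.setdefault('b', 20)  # 20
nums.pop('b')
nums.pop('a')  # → 83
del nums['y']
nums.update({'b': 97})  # {'c': 16, 'b': 97}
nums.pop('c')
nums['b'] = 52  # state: {'b': 52}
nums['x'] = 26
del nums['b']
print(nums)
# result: {'x': 26}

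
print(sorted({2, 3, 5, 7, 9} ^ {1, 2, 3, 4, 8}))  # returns [1, 4, 5, 7, 8, 9]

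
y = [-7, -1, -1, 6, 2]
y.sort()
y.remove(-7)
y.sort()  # [-1, -1, 2, 6]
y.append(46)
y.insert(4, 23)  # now [-1, -1, 2, 6, 23, 46]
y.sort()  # [-1, -1, 2, 6, 23, 46]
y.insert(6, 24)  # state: [-1, -1, 2, 6, 23, 46, 24]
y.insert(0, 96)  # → [96, -1, -1, 2, 6, 23, 46, 24]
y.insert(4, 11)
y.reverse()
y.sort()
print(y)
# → [-1, -1, 2, 6, 11, 23, 24, 46, 96]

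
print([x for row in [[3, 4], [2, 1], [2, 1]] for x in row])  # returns [3, 4, 2, 1, 2, 1]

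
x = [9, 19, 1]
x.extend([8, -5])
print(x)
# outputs [9, 19, 1, 8, -5]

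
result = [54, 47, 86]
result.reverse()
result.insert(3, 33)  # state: [86, 47, 54, 33]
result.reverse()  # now [33, 54, 47, 86]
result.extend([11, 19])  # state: [33, 54, 47, 86, 11, 19]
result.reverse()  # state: [19, 11, 86, 47, 54, 33]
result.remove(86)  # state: [19, 11, 47, 54, 33]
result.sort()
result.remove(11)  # [19, 33, 47, 54]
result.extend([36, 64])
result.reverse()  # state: [64, 36, 54, 47, 33, 19]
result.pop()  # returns 19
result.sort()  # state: [33, 36, 47, 54, 64]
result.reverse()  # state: [64, 54, 47, 36, 33]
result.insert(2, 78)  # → [64, 54, 78, 47, 36, 33]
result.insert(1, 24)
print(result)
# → [64, 24, 54, 78, 47, 36, 33]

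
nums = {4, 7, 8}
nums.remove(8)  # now {4, 7}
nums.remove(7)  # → {4}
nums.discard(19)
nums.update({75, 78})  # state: {4, 75, 78}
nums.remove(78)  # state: {4, 75}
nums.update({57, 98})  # {4, 57, 75, 98}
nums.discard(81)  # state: {4, 57, 75, 98}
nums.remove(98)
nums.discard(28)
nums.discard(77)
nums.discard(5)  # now {4, 57, 75}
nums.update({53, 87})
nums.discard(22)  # {4, 53, 57, 75, 87}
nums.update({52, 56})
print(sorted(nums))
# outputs [4, 52, 53, 56, 57, 75, 87]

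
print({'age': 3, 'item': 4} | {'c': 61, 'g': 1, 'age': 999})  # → {'age': 999, 'item': 4, 'c': 61, 'g': 1}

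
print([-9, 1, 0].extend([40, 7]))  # None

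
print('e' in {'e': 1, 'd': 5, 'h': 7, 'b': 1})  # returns True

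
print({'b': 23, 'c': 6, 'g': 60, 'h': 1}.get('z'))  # None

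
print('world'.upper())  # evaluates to WORLD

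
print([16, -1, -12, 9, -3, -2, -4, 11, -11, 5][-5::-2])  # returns [-2, 9, -1]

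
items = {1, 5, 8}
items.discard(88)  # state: {1, 5, 8}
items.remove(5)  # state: {1, 8}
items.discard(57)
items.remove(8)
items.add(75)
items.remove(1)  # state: {75}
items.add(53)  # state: {53, 75}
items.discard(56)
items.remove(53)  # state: {75}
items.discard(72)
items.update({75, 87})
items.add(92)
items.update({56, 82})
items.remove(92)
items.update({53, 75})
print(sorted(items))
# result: [53, 56, 75, 82, 87]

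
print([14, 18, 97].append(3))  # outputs None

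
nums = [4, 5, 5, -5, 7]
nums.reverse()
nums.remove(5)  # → [7, -5, 5, 4]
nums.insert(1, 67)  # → [7, 67, -5, 5, 4]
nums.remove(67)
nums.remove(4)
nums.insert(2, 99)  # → [7, -5, 99, 5]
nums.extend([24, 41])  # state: [7, -5, 99, 5, 24, 41]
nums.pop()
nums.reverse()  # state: [24, 5, 99, -5, 7]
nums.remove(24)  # [5, 99, -5, 7]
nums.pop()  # 7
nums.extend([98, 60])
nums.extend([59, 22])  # [5, 99, -5, 98, 60, 59, 22]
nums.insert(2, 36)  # [5, 99, 36, -5, 98, 60, 59, 22]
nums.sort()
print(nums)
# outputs [-5, 5, 22, 36, 59, 60, 98, 99]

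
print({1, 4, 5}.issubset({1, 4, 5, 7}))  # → True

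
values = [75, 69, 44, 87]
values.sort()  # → [44, 69, 75, 87]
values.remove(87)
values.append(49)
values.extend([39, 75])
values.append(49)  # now [44, 69, 75, 49, 39, 75, 49]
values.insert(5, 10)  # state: [44, 69, 75, 49, 39, 10, 75, 49]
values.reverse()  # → [49, 75, 10, 39, 49, 75, 69, 44]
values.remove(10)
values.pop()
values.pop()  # 69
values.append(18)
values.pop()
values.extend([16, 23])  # [49, 75, 39, 49, 75, 16, 23]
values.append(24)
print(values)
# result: [49, 75, 39, 49, 75, 16, 23, 24]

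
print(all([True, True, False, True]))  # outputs False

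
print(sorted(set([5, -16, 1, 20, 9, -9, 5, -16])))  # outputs [-16, -9, 1, 5, 9, 20]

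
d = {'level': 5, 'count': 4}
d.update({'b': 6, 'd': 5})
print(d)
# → {'level': 5, 'count': 4, 'b': 6, 'd': 5}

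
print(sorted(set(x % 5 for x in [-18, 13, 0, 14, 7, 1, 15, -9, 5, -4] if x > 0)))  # [0, 1, 2, 3, 4]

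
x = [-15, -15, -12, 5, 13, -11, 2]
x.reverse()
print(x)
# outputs [2, -11, 13, 5, -12, -15, -15]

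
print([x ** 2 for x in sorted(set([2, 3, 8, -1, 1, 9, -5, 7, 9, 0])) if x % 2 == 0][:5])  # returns [0, 4, 64]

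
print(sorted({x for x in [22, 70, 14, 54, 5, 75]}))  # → [5, 14, 22, 54, 70, 75]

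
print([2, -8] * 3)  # [2, -8, 2, -8, 2, -8]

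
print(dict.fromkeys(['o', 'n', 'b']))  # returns {'o': None, 'n': None, 'b': None}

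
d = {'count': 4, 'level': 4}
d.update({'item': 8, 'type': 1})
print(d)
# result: {'count': 4, 'level': 4, 'item': 8, 'type': 1}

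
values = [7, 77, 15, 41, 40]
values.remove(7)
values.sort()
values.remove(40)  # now [15, 41, 77]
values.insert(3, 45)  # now [15, 41, 77, 45]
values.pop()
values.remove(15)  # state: [41, 77]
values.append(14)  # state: [41, 77, 14]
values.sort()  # [14, 41, 77]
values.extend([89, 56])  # [14, 41, 77, 89, 56]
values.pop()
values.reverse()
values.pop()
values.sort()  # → [41, 77, 89]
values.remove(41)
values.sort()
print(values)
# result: [77, 89]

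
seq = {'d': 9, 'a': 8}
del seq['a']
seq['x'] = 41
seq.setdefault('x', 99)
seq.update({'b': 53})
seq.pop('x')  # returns 41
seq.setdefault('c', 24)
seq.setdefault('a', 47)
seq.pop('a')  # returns 47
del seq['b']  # {'d': 9, 'c': 24}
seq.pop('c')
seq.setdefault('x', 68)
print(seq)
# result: {'d': 9, 'x': 68}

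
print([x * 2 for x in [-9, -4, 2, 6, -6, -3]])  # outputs [-18, -8, 4, 12, -12, -6]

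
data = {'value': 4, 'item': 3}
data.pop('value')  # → 4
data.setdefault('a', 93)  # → 93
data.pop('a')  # 93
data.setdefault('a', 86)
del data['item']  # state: {'a': 86}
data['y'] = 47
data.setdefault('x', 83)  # 83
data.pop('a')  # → 86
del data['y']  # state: {'x': 83}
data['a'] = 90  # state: {'x': 83, 'a': 90}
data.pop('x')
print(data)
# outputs {'a': 90}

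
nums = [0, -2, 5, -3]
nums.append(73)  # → [0, -2, 5, -3, 73]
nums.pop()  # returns 73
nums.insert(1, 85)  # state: [0, 85, -2, 5, -3]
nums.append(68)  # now [0, 85, -2, 5, -3, 68]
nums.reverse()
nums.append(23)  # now [68, -3, 5, -2, 85, 0, 23]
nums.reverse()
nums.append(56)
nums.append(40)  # [23, 0, 85, -2, 5, -3, 68, 56, 40]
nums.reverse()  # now [40, 56, 68, -3, 5, -2, 85, 0, 23]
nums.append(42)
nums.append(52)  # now [40, 56, 68, -3, 5, -2, 85, 0, 23, 42, 52]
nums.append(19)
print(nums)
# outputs [40, 56, 68, -3, 5, -2, 85, 0, 23, 42, 52, 19]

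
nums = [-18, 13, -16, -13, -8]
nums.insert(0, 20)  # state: [20, -18, 13, -16, -13, -8]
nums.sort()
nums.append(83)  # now [-18, -16, -13, -8, 13, 20, 83]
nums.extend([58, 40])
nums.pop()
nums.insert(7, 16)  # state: [-18, -16, -13, -8, 13, 20, 83, 16, 58]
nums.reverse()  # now [58, 16, 83, 20, 13, -8, -13, -16, -18]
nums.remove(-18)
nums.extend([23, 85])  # [58, 16, 83, 20, 13, -8, -13, -16, 23, 85]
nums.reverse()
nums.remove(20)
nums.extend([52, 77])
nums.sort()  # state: [-16, -13, -8, 13, 16, 23, 52, 58, 77, 83, 85]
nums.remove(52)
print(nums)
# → [-16, -13, -8, 13, 16, 23, 58, 77, 83, 85]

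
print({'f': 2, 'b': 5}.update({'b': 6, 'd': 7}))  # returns None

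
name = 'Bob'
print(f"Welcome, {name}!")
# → Welcome, Bob!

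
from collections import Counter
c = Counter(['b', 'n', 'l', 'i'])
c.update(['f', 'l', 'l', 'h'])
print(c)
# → Counter({'l': 3, 'b': 1, 'n': 1, 'i': 1, 'f': 1, 'h': 1})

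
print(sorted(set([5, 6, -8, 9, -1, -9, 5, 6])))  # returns [-9, -8, -1, 5, 6, 9]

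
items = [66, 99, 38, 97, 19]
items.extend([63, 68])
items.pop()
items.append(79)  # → [66, 99, 38, 97, 19, 63, 79]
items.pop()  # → 79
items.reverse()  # [63, 19, 97, 38, 99, 66]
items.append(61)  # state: [63, 19, 97, 38, 99, 66, 61]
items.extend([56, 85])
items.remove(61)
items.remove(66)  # [63, 19, 97, 38, 99, 56, 85]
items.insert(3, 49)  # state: [63, 19, 97, 49, 38, 99, 56, 85]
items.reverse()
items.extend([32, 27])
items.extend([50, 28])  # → [85, 56, 99, 38, 49, 97, 19, 63, 32, 27, 50, 28]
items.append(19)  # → [85, 56, 99, 38, 49, 97, 19, 63, 32, 27, 50, 28, 19]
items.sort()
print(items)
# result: [19, 19, 27, 28, 32, 38, 49, 50, 56, 63, 85, 97, 99]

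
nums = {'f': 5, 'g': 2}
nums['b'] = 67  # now {'f': 5, 'g': 2, 'b': 67}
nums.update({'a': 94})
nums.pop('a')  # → 94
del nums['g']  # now {'f': 5, 'b': 67}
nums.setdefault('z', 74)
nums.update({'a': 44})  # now {'f': 5, 'b': 67, 'z': 74, 'a': 44}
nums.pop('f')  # 5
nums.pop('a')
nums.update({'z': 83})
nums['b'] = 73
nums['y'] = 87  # {'b': 73, 'z': 83, 'y': 87}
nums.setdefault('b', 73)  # 73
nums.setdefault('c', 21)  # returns 21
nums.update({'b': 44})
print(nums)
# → {'b': 44, 'z': 83, 'y': 87, 'c': 21}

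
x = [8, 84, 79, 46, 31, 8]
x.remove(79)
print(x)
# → [8, 84, 46, 31, 8]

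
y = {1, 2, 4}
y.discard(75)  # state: {1, 2, 4}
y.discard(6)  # {1, 2, 4}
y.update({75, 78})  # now {1, 2, 4, 75, 78}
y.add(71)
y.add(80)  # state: {1, 2, 4, 71, 75, 78, 80}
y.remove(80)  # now {1, 2, 4, 71, 75, 78}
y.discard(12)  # {1, 2, 4, 71, 75, 78}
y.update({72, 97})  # {1, 2, 4, 71, 72, 75, 78, 97}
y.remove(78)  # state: {1, 2, 4, 71, 72, 75, 97}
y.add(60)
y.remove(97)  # {1, 2, 4, 60, 71, 72, 75}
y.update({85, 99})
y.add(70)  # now {1, 2, 4, 60, 70, 71, 72, 75, 85, 99}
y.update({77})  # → {1, 2, 4, 60, 70, 71, 72, 75, 77, 85, 99}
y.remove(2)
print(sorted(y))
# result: [1, 4, 60, 70, 71, 72, 75, 77, 85, 99]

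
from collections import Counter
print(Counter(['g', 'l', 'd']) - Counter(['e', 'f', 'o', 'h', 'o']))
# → Counter({'g': 1, 'l': 1, 'd': 1})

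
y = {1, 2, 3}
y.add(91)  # {1, 2, 3, 91}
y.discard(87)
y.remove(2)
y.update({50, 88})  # {1, 3, 50, 88, 91}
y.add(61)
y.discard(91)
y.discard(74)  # {1, 3, 50, 61, 88}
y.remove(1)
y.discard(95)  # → {3, 50, 61, 88}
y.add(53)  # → {3, 50, 53, 61, 88}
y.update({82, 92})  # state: {3, 50, 53, 61, 82, 88, 92}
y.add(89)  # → {3, 50, 53, 61, 82, 88, 89, 92}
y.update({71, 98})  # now {3, 50, 53, 61, 71, 82, 88, 89, 92, 98}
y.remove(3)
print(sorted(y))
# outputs [50, 53, 61, 71, 82, 88, 89, 92, 98]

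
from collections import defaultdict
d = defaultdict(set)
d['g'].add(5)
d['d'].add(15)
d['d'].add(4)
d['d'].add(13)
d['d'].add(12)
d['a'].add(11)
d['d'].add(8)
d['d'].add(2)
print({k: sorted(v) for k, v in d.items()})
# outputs {'g': [5], 'd': [2, 4, 8, 12, 13, 15], 'a': [11]}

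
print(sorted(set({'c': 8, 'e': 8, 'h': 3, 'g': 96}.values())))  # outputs [3, 8, 96]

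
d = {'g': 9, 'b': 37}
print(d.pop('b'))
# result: 37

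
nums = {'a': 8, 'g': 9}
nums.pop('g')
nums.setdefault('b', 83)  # 83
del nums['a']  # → {'b': 83}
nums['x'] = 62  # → {'b': 83, 'x': 62}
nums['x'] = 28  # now {'b': 83, 'x': 28}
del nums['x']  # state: {'b': 83}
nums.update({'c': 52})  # {'b': 83, 'c': 52}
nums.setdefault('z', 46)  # 46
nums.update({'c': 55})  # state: {'b': 83, 'c': 55, 'z': 46}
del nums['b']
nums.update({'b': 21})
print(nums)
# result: {'c': 55, 'z': 46, 'b': 21}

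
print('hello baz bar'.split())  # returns ['hello', 'baz', 'bar']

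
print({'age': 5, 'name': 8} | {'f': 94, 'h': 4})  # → {'age': 5, 'name': 8, 'f': 94, 'h': 4}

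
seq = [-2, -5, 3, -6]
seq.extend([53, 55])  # [-2, -5, 3, -6, 53, 55]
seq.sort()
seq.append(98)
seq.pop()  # 98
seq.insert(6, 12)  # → [-6, -5, -2, 3, 53, 55, 12]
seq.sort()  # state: [-6, -5, -2, 3, 12, 53, 55]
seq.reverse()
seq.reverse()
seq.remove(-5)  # [-6, -2, 3, 12, 53, 55]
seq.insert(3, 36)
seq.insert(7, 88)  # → [-6, -2, 3, 36, 12, 53, 55, 88]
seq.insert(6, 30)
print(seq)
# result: [-6, -2, 3, 36, 12, 53, 30, 55, 88]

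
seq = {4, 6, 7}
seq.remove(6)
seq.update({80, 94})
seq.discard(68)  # {4, 7, 80, 94}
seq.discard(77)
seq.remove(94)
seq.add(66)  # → {4, 7, 66, 80}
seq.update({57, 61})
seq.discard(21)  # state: {4, 7, 57, 61, 66, 80}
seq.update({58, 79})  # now {4, 7, 57, 58, 61, 66, 79, 80}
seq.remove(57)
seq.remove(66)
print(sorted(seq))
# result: [4, 7, 58, 61, 79, 80]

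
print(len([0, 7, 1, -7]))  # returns 4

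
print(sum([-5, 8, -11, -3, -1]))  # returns -12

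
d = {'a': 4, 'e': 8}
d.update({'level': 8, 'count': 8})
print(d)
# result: {'a': 4, 'e': 8, 'level': 8, 'count': 8}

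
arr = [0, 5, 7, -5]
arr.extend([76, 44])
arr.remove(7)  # [0, 5, -5, 76, 44]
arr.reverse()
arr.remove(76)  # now [44, -5, 5, 0]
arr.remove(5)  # [44, -5, 0]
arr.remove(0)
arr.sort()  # [-5, 44]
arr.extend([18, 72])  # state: [-5, 44, 18, 72]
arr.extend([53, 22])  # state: [-5, 44, 18, 72, 53, 22]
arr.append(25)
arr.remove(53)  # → [-5, 44, 18, 72, 22, 25]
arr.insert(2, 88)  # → [-5, 44, 88, 18, 72, 22, 25]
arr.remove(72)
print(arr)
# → [-5, 44, 88, 18, 22, 25]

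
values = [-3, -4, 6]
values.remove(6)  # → [-3, -4]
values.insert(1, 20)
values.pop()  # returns -4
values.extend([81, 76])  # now [-3, 20, 81, 76]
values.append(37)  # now [-3, 20, 81, 76, 37]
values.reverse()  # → [37, 76, 81, 20, -3]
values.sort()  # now [-3, 20, 37, 76, 81]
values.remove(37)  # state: [-3, 20, 76, 81]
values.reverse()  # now [81, 76, 20, -3]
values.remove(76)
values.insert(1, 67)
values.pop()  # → -3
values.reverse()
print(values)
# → [20, 67, 81]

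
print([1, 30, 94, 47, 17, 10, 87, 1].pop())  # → 1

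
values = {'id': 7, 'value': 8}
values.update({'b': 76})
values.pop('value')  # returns 8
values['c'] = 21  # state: {'id': 7, 'b': 76, 'c': 21}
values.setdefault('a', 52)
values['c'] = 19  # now {'id': 7, 'b': 76, 'c': 19, 'a': 52}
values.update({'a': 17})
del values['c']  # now {'id': 7, 'b': 76, 'a': 17}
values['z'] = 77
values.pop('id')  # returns 7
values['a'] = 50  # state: {'b': 76, 'a': 50, 'z': 77}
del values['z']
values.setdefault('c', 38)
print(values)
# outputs {'b': 76, 'a': 50, 'c': 38}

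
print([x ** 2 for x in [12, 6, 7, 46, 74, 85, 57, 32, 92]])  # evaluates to [144, 36, 49, 2116, 5476, 7225, 3249, 1024, 8464]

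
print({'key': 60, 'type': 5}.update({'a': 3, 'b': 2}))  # None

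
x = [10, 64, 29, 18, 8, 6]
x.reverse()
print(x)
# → [6, 8, 18, 29, 64, 10]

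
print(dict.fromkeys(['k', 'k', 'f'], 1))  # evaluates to {'k': 1, 'f': 1}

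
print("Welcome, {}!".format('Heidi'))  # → Welcome, Heidi!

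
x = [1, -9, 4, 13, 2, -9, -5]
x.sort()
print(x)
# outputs [-9, -9, -5, 1, 2, 4, 13]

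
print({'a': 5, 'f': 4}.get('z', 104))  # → 104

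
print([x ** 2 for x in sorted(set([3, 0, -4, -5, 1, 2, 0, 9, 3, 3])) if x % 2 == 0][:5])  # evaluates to [16, 0, 4]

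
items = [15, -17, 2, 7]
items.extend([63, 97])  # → [15, -17, 2, 7, 63, 97]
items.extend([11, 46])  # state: [15, -17, 2, 7, 63, 97, 11, 46]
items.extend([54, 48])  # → [15, -17, 2, 7, 63, 97, 11, 46, 54, 48]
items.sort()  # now [-17, 2, 7, 11, 15, 46, 48, 54, 63, 97]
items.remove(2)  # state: [-17, 7, 11, 15, 46, 48, 54, 63, 97]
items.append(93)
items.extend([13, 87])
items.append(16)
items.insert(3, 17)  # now [-17, 7, 11, 17, 15, 46, 48, 54, 63, 97, 93, 13, 87, 16]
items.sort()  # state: [-17, 7, 11, 13, 15, 16, 17, 46, 48, 54, 63, 87, 93, 97]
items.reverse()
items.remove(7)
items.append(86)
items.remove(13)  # [97, 93, 87, 63, 54, 48, 46, 17, 16, 15, 11, -17, 86]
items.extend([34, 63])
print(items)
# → [97, 93, 87, 63, 54, 48, 46, 17, 16, 15, 11, -17, 86, 34, 63]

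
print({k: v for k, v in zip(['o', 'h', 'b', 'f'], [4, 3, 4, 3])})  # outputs {'o': 4, 'h': 3, 'b': 4, 'f': 3}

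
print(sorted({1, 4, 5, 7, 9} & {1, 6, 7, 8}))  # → [1, 7]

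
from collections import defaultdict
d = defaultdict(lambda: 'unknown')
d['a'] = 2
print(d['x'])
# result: unknown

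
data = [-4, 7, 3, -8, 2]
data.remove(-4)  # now [7, 3, -8, 2]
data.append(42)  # [7, 3, -8, 2, 42]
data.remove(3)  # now [7, -8, 2, 42]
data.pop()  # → 42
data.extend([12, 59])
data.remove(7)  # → [-8, 2, 12, 59]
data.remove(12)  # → [-8, 2, 59]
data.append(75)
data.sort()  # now [-8, 2, 59, 75]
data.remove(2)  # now [-8, 59, 75]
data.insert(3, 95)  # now [-8, 59, 75, 95]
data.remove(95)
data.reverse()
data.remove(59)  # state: [75, -8]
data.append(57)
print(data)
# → [75, -8, 57]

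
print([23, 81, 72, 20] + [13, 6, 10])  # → [23, 81, 72, 20, 13, 6, 10]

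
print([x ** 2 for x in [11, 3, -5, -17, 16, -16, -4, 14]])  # [121, 9, 25, 289, 256, 256, 16, 196]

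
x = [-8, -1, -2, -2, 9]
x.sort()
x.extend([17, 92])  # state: [-8, -2, -2, -1, 9, 17, 92]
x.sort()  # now [-8, -2, -2, -1, 9, 17, 92]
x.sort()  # [-8, -2, -2, -1, 9, 17, 92]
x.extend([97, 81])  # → [-8, -2, -2, -1, 9, 17, 92, 97, 81]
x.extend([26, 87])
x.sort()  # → [-8, -2, -2, -1, 9, 17, 26, 81, 87, 92, 97]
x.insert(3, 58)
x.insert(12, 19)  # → [-8, -2, -2, 58, -1, 9, 17, 26, 81, 87, 92, 97, 19]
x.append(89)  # [-8, -2, -2, 58, -1, 9, 17, 26, 81, 87, 92, 97, 19, 89]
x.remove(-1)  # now [-8, -2, -2, 58, 9, 17, 26, 81, 87, 92, 97, 19, 89]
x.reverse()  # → [89, 19, 97, 92, 87, 81, 26, 17, 9, 58, -2, -2, -8]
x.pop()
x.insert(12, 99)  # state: [89, 19, 97, 92, 87, 81, 26, 17, 9, 58, -2, -2, 99]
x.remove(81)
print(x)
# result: [89, 19, 97, 92, 87, 26, 17, 9, 58, -2, -2, 99]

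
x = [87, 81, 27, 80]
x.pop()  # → 80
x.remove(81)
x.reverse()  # [27, 87]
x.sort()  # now [27, 87]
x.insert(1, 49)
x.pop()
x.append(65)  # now [27, 49, 65]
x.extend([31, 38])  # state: [27, 49, 65, 31, 38]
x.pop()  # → 38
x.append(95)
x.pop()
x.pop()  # 31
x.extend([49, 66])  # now [27, 49, 65, 49, 66]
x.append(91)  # [27, 49, 65, 49, 66, 91]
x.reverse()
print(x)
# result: [91, 66, 49, 65, 49, 27]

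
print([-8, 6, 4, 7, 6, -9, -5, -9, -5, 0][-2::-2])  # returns [-5, -5, 6, 4, -8]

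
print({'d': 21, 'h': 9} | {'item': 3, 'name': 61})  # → {'d': 21, 'h': 9, 'item': 3, 'name': 61}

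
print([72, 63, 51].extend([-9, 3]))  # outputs None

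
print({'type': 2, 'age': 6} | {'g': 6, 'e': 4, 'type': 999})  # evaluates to {'type': 999, 'age': 6, 'g': 6, 'e': 4}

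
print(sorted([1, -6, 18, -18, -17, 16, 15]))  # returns [-18, -17, -6, 1, 15, 16, 18]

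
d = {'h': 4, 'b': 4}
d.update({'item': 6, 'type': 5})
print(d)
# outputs {'h': 4, 'b': 4, 'item': 6, 'type': 5}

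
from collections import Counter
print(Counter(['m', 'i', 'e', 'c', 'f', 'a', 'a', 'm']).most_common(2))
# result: [('m', 2), ('a', 2)]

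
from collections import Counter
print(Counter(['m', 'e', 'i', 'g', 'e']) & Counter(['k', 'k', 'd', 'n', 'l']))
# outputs Counter()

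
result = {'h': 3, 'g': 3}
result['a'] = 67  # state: {'h': 3, 'g': 3, 'a': 67}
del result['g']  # {'h': 3, 'a': 67}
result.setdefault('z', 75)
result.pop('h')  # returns 3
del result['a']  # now {'z': 75}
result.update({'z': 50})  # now {'z': 50}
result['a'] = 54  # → {'z': 50, 'a': 54}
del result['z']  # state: {'a': 54}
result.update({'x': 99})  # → {'a': 54, 'x': 99}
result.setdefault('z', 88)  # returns 88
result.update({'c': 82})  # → {'a': 54, 'x': 99, 'z': 88, 'c': 82}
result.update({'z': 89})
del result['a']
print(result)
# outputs {'x': 99, 'z': 89, 'c': 82}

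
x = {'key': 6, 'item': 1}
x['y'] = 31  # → {'key': 6, 'item': 1, 'y': 31}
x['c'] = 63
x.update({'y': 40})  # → {'key': 6, 'item': 1, 'y': 40, 'c': 63}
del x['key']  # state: {'item': 1, 'y': 40, 'c': 63}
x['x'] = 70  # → {'item': 1, 'y': 40, 'c': 63, 'x': 70}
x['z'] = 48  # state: {'item': 1, 'y': 40, 'c': 63, 'x': 70, 'z': 48}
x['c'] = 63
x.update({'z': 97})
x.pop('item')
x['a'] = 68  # {'y': 40, 'c': 63, 'x': 70, 'z': 97, 'a': 68}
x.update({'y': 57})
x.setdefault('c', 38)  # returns 63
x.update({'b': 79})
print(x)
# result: {'y': 57, 'c': 63, 'x': 70, 'z': 97, 'a': 68, 'b': 79}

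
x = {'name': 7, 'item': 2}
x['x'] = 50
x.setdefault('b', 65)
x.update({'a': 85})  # {'name': 7, 'item': 2, 'x': 50, 'b': 65, 'a': 85}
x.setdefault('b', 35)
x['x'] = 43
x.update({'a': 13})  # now {'name': 7, 'item': 2, 'x': 43, 'b': 65, 'a': 13}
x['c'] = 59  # {'name': 7, 'item': 2, 'x': 43, 'b': 65, 'a': 13, 'c': 59}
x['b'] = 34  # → {'name': 7, 'item': 2, 'x': 43, 'b': 34, 'a': 13, 'c': 59}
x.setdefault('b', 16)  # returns 34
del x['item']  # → {'name': 7, 'x': 43, 'b': 34, 'a': 13, 'c': 59}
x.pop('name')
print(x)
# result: {'x': 43, 'b': 34, 'a': 13, 'c': 59}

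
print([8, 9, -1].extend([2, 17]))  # None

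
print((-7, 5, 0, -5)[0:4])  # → (-7, 5, 0, -5)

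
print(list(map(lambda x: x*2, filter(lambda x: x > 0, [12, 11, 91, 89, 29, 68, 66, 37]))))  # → [24, 22, 182, 178, 58, 136, 132, 74]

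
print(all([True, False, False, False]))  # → False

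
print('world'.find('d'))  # 4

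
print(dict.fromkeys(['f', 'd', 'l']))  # {'f': None, 'd': None, 'l': None}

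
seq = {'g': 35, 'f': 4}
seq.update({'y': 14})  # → {'g': 35, 'f': 4, 'y': 14}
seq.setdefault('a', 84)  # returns 84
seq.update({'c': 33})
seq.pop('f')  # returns 4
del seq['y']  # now {'g': 35, 'a': 84, 'c': 33}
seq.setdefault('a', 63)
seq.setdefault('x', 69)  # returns 69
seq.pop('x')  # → 69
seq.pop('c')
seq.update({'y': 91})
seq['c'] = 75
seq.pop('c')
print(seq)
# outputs {'g': 35, 'a': 84, 'y': 91}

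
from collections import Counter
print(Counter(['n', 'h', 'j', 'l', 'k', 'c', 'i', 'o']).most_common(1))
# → [('n', 1)]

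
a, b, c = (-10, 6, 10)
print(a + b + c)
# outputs 6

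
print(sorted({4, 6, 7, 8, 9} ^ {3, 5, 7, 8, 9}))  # [3, 4, 5, 6]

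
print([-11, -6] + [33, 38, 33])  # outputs [-11, -6, 33, 38, 33]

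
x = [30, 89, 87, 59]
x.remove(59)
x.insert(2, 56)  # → [30, 89, 56, 87]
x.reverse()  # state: [87, 56, 89, 30]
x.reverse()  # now [30, 89, 56, 87]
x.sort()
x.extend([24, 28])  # [30, 56, 87, 89, 24, 28]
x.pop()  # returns 28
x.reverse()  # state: [24, 89, 87, 56, 30]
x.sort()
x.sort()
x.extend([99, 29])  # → [24, 30, 56, 87, 89, 99, 29]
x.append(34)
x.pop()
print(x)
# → [24, 30, 56, 87, 89, 99, 29]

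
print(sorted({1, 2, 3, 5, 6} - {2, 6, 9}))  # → [1, 3, 5]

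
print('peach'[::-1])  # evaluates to hcaep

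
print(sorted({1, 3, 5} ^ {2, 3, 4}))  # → [1, 2, 4, 5]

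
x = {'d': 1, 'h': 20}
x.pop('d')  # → 1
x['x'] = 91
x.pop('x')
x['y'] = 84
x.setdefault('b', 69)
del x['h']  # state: {'y': 84, 'b': 69}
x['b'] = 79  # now {'y': 84, 'b': 79}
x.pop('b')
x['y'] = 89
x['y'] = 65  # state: {'y': 65}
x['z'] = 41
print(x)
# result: {'y': 65, 'z': 41}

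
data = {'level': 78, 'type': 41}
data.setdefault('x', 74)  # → 74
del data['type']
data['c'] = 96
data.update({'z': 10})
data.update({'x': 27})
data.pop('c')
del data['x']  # {'level': 78, 'z': 10}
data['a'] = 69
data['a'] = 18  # {'level': 78, 'z': 10, 'a': 18}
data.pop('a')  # 18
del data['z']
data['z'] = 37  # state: {'level': 78, 'z': 37}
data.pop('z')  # 37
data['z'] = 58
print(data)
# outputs {'level': 78, 'z': 58}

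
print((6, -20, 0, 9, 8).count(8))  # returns 1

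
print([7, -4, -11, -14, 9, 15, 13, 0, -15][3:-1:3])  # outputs [-14, 13]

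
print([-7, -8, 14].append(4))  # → None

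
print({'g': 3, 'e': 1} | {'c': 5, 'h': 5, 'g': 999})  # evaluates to {'g': 999, 'e': 1, 'c': 5, 'h': 5}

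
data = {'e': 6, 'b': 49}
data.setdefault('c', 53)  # 53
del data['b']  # {'e': 6, 'c': 53}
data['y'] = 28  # {'e': 6, 'c': 53, 'y': 28}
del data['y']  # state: {'e': 6, 'c': 53}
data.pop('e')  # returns 6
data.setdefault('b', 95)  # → 95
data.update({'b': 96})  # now {'c': 53, 'b': 96}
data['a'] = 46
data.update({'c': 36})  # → {'c': 36, 'b': 96, 'a': 46}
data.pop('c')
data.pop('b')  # 96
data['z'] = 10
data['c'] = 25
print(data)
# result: {'a': 46, 'z': 10, 'c': 25}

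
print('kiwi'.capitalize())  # Kiwi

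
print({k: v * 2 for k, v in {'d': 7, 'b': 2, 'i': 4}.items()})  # {'d': 14, 'b': 4, 'i': 8}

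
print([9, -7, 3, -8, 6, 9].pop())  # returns 9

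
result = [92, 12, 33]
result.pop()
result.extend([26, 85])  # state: [92, 12, 26, 85]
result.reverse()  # [85, 26, 12, 92]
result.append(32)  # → [85, 26, 12, 92, 32]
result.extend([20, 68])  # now [85, 26, 12, 92, 32, 20, 68]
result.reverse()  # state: [68, 20, 32, 92, 12, 26, 85]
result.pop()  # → 85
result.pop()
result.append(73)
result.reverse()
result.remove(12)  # [73, 92, 32, 20, 68]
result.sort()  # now [20, 32, 68, 73, 92]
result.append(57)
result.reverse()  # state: [57, 92, 73, 68, 32, 20]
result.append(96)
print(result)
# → [57, 92, 73, 68, 32, 20, 96]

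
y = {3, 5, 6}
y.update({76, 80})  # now {3, 5, 6, 76, 80}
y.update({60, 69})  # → {3, 5, 6, 60, 69, 76, 80}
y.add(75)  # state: {3, 5, 6, 60, 69, 75, 76, 80}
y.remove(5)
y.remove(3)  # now {6, 60, 69, 75, 76, 80}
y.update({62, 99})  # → {6, 60, 62, 69, 75, 76, 80, 99}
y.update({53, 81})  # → {6, 53, 60, 62, 69, 75, 76, 80, 81, 99}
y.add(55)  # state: {6, 53, 55, 60, 62, 69, 75, 76, 80, 81, 99}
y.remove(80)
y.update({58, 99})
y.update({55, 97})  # {6, 53, 55, 58, 60, 62, 69, 75, 76, 81, 97, 99}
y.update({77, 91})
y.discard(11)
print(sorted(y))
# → [6, 53, 55, 58, 60, 62, 69, 75, 76, 77, 81, 91, 97, 99]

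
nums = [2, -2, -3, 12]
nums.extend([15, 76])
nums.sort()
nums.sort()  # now [-3, -2, 2, 12, 15, 76]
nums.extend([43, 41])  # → [-3, -2, 2, 12, 15, 76, 43, 41]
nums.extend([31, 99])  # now [-3, -2, 2, 12, 15, 76, 43, 41, 31, 99]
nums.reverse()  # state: [99, 31, 41, 43, 76, 15, 12, 2, -2, -3]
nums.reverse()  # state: [-3, -2, 2, 12, 15, 76, 43, 41, 31, 99]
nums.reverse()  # [99, 31, 41, 43, 76, 15, 12, 2, -2, -3]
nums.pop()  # -3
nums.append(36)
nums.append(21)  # [99, 31, 41, 43, 76, 15, 12, 2, -2, 36, 21]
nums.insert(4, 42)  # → [99, 31, 41, 43, 42, 76, 15, 12, 2, -2, 36, 21]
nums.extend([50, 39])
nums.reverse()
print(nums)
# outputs [39, 50, 21, 36, -2, 2, 12, 15, 76, 42, 43, 41, 31, 99]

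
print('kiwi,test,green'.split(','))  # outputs ['kiwi', 'test', 'green']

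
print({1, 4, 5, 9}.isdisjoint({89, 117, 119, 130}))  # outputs True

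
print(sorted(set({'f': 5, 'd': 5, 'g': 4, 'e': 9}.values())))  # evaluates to [4, 5, 9]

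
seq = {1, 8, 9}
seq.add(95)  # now {1, 8, 9, 95}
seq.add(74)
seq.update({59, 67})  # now {1, 8, 9, 59, 67, 74, 95}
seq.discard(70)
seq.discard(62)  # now {1, 8, 9, 59, 67, 74, 95}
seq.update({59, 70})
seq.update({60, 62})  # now {1, 8, 9, 59, 60, 62, 67, 70, 74, 95}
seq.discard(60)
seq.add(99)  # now {1, 8, 9, 59, 62, 67, 70, 74, 95, 99}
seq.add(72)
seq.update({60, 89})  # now {1, 8, 9, 59, 60, 62, 67, 70, 72, 74, 89, 95, 99}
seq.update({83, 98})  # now {1, 8, 9, 59, 60, 62, 67, 70, 72, 74, 83, 89, 95, 98, 99}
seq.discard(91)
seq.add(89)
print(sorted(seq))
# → [1, 8, 9, 59, 60, 62, 67, 70, 72, 74, 83, 89, 95, 98, 99]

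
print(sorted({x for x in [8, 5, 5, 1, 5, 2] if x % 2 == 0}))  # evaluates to [2, 8]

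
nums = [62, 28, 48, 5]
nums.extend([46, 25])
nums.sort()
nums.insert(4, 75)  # [5, 25, 28, 46, 75, 48, 62]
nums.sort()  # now [5, 25, 28, 46, 48, 62, 75]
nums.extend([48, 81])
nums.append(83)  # [5, 25, 28, 46, 48, 62, 75, 48, 81, 83]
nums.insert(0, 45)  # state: [45, 5, 25, 28, 46, 48, 62, 75, 48, 81, 83]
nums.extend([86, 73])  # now [45, 5, 25, 28, 46, 48, 62, 75, 48, 81, 83, 86, 73]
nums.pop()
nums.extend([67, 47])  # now [45, 5, 25, 28, 46, 48, 62, 75, 48, 81, 83, 86, 67, 47]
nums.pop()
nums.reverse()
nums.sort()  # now [5, 25, 28, 45, 46, 48, 48, 62, 67, 75, 81, 83, 86]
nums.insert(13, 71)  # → [5, 25, 28, 45, 46, 48, 48, 62, 67, 75, 81, 83, 86, 71]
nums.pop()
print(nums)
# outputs [5, 25, 28, 45, 46, 48, 48, 62, 67, 75, 81, 83, 86]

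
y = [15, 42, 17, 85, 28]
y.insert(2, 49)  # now [15, 42, 49, 17, 85, 28]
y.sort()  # [15, 17, 28, 42, 49, 85]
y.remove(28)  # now [15, 17, 42, 49, 85]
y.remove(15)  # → [17, 42, 49, 85]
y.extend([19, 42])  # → [17, 42, 49, 85, 19, 42]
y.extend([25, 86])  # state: [17, 42, 49, 85, 19, 42, 25, 86]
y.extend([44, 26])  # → [17, 42, 49, 85, 19, 42, 25, 86, 44, 26]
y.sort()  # [17, 19, 25, 26, 42, 42, 44, 49, 85, 86]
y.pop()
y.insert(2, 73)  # [17, 19, 73, 25, 26, 42, 42, 44, 49, 85]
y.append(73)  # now [17, 19, 73, 25, 26, 42, 42, 44, 49, 85, 73]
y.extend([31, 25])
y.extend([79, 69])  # [17, 19, 73, 25, 26, 42, 42, 44, 49, 85, 73, 31, 25, 79, 69]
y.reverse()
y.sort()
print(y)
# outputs [17, 19, 25, 25, 26, 31, 42, 42, 44, 49, 69, 73, 73, 79, 85]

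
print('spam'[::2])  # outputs sa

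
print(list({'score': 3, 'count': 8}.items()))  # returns [('score', 3), ('count', 8)]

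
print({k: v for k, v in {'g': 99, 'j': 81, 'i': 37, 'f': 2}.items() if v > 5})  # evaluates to {'g': 99, 'j': 81, 'i': 37}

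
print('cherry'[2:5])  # err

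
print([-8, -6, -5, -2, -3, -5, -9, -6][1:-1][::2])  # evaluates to [-6, -2, -5]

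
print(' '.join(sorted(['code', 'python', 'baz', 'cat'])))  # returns baz cat code python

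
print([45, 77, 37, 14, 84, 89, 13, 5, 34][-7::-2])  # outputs [37, 45]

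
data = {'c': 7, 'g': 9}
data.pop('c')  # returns 7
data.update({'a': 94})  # {'g': 9, 'a': 94}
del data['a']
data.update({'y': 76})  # {'g': 9, 'y': 76}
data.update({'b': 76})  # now {'g': 9, 'y': 76, 'b': 76}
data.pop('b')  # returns 76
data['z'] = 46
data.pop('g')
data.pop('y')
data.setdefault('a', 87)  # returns 87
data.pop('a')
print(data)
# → {'z': 46}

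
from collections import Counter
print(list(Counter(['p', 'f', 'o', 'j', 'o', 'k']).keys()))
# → ['p', 'f', 'o', 'j', 'k']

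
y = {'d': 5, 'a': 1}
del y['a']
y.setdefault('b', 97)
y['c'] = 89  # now {'d': 5, 'b': 97, 'c': 89}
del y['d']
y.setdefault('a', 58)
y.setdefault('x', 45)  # 45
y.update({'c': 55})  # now {'b': 97, 'c': 55, 'a': 58, 'x': 45}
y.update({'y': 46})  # {'b': 97, 'c': 55, 'a': 58, 'x': 45, 'y': 46}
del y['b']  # {'c': 55, 'a': 58, 'x': 45, 'y': 46}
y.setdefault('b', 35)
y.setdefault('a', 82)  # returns 58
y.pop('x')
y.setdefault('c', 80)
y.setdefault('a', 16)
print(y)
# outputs {'c': 55, 'a': 58, 'y': 46, 'b': 35}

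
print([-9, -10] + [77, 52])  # [-9, -10, 77, 52]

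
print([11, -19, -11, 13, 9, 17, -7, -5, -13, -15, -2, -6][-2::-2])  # [-2, -13, -7, 9, -11, 11]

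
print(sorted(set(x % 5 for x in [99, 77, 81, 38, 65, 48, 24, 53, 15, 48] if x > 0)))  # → [0, 1, 2, 3, 4]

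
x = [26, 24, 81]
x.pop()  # 81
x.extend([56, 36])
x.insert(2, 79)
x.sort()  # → [24, 26, 36, 56, 79]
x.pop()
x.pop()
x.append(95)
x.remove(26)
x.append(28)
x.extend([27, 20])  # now [24, 36, 95, 28, 27, 20]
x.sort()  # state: [20, 24, 27, 28, 36, 95]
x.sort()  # [20, 24, 27, 28, 36, 95]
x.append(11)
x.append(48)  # [20, 24, 27, 28, 36, 95, 11, 48]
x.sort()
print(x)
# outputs [11, 20, 24, 27, 28, 36, 48, 95]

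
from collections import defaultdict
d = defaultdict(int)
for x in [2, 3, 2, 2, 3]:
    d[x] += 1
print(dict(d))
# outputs {2: 3, 3: 2}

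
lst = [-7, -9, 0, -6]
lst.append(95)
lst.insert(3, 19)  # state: [-7, -9, 0, 19, -6, 95]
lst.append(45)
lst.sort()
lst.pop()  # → 95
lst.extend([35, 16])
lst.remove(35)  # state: [-9, -7, -6, 0, 19, 45, 16]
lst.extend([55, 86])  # [-9, -7, -6, 0, 19, 45, 16, 55, 86]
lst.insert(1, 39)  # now [-9, 39, -7, -6, 0, 19, 45, 16, 55, 86]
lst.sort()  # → [-9, -7, -6, 0, 16, 19, 39, 45, 55, 86]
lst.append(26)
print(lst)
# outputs [-9, -7, -6, 0, 16, 19, 39, 45, 55, 86, 26]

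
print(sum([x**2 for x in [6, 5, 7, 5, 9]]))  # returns 216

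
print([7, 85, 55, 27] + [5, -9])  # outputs [7, 85, 55, 27, 5, -9]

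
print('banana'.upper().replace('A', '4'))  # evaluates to B4N4N4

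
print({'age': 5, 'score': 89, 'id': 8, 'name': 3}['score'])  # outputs 89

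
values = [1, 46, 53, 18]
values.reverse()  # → [18, 53, 46, 1]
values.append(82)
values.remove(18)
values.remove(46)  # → [53, 1, 82]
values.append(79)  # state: [53, 1, 82, 79]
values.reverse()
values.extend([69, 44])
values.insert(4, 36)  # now [79, 82, 1, 53, 36, 69, 44]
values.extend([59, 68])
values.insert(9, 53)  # [79, 82, 1, 53, 36, 69, 44, 59, 68, 53]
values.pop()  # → 53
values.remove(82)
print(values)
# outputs [79, 1, 53, 36, 69, 44, 59, 68]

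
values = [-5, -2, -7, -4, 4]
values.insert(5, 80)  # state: [-5, -2, -7, -4, 4, 80]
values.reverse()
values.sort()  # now [-7, -5, -4, -2, 4, 80]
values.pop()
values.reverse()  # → [4, -2, -4, -5, -7]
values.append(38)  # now [4, -2, -4, -5, -7, 38]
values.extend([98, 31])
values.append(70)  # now [4, -2, -4, -5, -7, 38, 98, 31, 70]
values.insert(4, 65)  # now [4, -2, -4, -5, 65, -7, 38, 98, 31, 70]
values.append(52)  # [4, -2, -4, -5, 65, -7, 38, 98, 31, 70, 52]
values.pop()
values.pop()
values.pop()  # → 31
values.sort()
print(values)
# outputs [-7, -5, -4, -2, 4, 38, 65, 98]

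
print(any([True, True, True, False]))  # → True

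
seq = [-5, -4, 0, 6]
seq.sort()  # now [-5, -4, 0, 6]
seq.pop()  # 6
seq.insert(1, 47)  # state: [-5, 47, -4, 0]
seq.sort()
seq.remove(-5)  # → [-4, 0, 47]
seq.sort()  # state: [-4, 0, 47]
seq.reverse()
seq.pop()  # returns -4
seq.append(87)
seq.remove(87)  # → [47, 0]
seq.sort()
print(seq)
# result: [0, 47]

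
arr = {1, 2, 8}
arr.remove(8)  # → {1, 2}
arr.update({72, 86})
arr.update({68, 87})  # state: {1, 2, 68, 72, 86, 87}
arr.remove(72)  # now {1, 2, 68, 86, 87}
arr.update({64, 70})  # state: {1, 2, 64, 68, 70, 86, 87}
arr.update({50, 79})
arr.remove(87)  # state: {1, 2, 50, 64, 68, 70, 79, 86}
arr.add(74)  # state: {1, 2, 50, 64, 68, 70, 74, 79, 86}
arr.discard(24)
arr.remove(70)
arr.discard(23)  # {1, 2, 50, 64, 68, 74, 79, 86}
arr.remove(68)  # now {1, 2, 50, 64, 74, 79, 86}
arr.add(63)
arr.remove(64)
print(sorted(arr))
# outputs [1, 2, 50, 63, 74, 79, 86]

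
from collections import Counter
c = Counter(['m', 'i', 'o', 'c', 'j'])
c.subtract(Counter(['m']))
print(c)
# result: Counter({'i': 1, 'o': 1, 'c': 1, 'j': 1, 'm': 0})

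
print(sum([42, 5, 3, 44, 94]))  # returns 188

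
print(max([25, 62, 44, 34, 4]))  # 62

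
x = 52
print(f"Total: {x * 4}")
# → Total: 208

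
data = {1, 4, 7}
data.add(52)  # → {1, 4, 7, 52}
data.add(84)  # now {1, 4, 7, 52, 84}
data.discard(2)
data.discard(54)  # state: {1, 4, 7, 52, 84}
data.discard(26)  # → {1, 4, 7, 52, 84}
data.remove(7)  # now {1, 4, 52, 84}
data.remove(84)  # {1, 4, 52}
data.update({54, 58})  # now {1, 4, 52, 54, 58}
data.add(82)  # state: {1, 4, 52, 54, 58, 82}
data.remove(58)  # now {1, 4, 52, 54, 82}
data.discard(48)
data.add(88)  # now {1, 4, 52, 54, 82, 88}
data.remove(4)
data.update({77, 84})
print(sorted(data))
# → [1, 52, 54, 77, 82, 84, 88]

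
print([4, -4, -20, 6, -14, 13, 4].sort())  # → None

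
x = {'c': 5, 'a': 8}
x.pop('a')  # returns 8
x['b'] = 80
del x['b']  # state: {'c': 5}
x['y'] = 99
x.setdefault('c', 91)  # 5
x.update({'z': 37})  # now {'c': 5, 'y': 99, 'z': 37}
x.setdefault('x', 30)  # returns 30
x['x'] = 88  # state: {'c': 5, 'y': 99, 'z': 37, 'x': 88}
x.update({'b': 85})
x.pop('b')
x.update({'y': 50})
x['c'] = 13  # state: {'c': 13, 'y': 50, 'z': 37, 'x': 88}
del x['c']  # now {'y': 50, 'z': 37, 'x': 88}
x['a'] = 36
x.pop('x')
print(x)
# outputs {'y': 50, 'z': 37, 'a': 36}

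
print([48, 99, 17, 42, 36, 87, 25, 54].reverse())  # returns None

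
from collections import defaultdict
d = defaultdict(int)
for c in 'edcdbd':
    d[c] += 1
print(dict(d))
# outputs {'e': 1, 'd': 3, 'c': 1, 'b': 1}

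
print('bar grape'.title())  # Bar Grape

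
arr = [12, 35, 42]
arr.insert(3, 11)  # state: [12, 35, 42, 11]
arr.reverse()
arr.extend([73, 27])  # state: [11, 42, 35, 12, 73, 27]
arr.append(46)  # [11, 42, 35, 12, 73, 27, 46]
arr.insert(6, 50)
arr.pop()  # 46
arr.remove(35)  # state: [11, 42, 12, 73, 27, 50]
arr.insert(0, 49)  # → [49, 11, 42, 12, 73, 27, 50]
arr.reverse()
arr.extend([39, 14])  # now [50, 27, 73, 12, 42, 11, 49, 39, 14]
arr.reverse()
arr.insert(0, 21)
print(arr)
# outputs [21, 14, 39, 49, 11, 42, 12, 73, 27, 50]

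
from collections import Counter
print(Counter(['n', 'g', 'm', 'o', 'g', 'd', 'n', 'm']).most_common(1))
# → [('n', 2)]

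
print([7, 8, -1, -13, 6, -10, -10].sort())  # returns None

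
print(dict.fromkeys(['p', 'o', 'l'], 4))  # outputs {'p': 4, 'o': 4, 'l': 4}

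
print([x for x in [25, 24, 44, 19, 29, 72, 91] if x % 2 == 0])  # [24, 44, 72]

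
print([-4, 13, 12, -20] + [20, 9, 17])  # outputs [-4, 13, 12, -20, 20, 9, 17]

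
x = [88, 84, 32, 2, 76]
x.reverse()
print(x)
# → [76, 2, 32, 84, 88]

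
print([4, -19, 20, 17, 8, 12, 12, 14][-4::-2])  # [8, 20, 4]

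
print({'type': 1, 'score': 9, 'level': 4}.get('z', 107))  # 107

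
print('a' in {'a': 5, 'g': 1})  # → True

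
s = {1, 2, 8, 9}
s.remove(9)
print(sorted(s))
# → [1, 2, 8]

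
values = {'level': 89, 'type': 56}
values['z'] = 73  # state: {'level': 89, 'type': 56, 'z': 73}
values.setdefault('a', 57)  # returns 57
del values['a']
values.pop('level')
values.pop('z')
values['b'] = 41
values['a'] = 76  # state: {'type': 56, 'b': 41, 'a': 76}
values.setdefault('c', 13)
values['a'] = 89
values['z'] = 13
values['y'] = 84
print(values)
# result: {'type': 56, 'b': 41, 'a': 89, 'c': 13, 'z': 13, 'y': 84}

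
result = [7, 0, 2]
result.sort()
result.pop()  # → 7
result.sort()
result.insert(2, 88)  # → [0, 2, 88]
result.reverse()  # [88, 2, 0]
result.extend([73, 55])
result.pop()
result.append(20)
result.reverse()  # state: [20, 73, 0, 2, 88]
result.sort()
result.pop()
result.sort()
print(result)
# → [0, 2, 20, 73]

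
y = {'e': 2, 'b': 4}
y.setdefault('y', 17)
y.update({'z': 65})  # {'e': 2, 'b': 4, 'y': 17, 'z': 65}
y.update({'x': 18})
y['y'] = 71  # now {'e': 2, 'b': 4, 'y': 71, 'z': 65, 'x': 18}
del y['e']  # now {'b': 4, 'y': 71, 'z': 65, 'x': 18}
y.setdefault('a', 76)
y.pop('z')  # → 65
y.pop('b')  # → 4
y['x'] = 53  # {'y': 71, 'x': 53, 'a': 76}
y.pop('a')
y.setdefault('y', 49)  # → 71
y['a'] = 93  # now {'y': 71, 'x': 53, 'a': 93}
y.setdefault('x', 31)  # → 53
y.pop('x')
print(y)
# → {'y': 71, 'a': 93}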